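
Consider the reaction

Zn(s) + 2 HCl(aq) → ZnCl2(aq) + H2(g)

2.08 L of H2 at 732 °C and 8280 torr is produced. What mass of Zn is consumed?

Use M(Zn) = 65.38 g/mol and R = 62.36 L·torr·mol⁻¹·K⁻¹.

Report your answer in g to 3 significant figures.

n(H2) = PV/RT = (8280 × 2.08) / (62.36 × 1005.15) = 0.2748 mol
n(Zn) = (1/1) × 0.2748 = 0.2748 mol
m(Zn) = 0.2748 × 65.38 = 17.97 g

18.0 g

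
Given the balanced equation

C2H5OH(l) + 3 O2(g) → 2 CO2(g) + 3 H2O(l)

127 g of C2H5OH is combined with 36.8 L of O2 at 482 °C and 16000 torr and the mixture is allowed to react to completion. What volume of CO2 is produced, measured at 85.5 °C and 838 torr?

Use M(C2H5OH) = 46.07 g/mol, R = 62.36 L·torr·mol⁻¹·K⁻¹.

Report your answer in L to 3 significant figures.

147 L

n(C2H5OH) = 127 / 46.07 = 2.757 mol
n(O2) = PV/RT = (16000 × 36.8) / (62.36 × 755.15) = 12.50 mol
For 2.757 mol C2H5OH, stoichiometry requires (3/1) × 2.757 = 8.271 mol O2; 12.50 mol is available, so C2H5OH is limiting.
n(CO2) = (2/1) × 2.757 = 5.514 mol
V(CO2) = nRT/P = 5.514 × 62.36 × 358.65 / 838 = 147.2 L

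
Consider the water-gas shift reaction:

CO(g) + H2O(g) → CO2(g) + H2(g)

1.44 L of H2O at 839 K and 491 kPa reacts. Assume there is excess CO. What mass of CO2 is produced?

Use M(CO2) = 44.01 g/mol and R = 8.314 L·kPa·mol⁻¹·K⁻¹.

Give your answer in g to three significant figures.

n(H2O) = PV/RT = (491 × 1.44) / (8.314 × 839) = 0.1014 mol
n(CO2) = (1/1) × 0.1014 = 0.1014 mol
m(CO2) = 0.1014 × 44.01 = 4.463 g

4.46 g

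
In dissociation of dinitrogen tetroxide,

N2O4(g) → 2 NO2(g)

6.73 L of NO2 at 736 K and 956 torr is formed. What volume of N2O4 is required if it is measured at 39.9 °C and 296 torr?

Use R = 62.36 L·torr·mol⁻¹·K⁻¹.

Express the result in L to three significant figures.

n(NO2) = PV/RT = (956 × 6.73) / (62.36 × 736) = 0.1402 mol
n(N2O4) = (1/2) × 0.1402 = 0.07010 mol
V = nRT/P = 0.07010 × 62.36 × 313.05 / 296 = 4.623 L

4.62 L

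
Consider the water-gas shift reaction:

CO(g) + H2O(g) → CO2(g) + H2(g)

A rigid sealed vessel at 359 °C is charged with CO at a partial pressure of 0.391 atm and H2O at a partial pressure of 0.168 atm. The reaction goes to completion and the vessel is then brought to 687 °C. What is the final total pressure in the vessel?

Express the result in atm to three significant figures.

0.849 atm

At constant V, partial pressures at 359 °C are proportional to moles, so apply stoichiometry directly to pressures.
P(H2O) required for 0.391 atm of CO = (1/1) × 0.391 = 0.3910 atm; available 0.168 atm, so H2O is limiting.
P(CO) remaining = 0.391 − (1/1) × 0.168 = 0.2230 atm
P(gaseous products) = (1+1)/1 × 0.168 = 0.3360 atm
P_total at 359 °C = 0.2230 + 0.3360 = 0.5590 atm
Scaling to 687 °C: P = 0.5590 × 960.15/632.15 = 0.8490 atm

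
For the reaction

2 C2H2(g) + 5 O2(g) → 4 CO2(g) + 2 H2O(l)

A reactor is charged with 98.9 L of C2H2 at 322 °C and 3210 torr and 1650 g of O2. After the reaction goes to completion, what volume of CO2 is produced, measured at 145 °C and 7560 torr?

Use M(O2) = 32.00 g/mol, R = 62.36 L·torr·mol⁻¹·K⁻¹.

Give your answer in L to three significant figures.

59.0 L

n(C2H2) = PV/RT = (3210 × 98.9) / (62.36 × 595.15) = 8.554 mol
n(O2) = 1650 / 32.00 = 51.56 mol
For 8.554 mol C2H2, stoichiometry requires (5/2) × 8.554 = 21.39 mol O2; 51.56 mol is available, so C2H2 is limiting.
n(CO2) = (4/2) × 8.554 = 17.11 mol
V(CO2) = nRT/P = 17.11 × 62.36 × 418.15 / 7560 = 59.02 L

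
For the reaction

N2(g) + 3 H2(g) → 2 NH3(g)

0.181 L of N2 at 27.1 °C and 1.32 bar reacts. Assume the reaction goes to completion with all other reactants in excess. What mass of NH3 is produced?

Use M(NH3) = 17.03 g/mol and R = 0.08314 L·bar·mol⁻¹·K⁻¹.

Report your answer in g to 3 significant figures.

0.326 g

n(N2) = PV/RT = (1.32 × 0.181) / (0.08314 × 300.25) = 0.009571 mol
n(NH3) = (2/1) × 0.009571 = 0.01914 mol
m(NH3) = 0.01914 × 17.03 = 0.3260 g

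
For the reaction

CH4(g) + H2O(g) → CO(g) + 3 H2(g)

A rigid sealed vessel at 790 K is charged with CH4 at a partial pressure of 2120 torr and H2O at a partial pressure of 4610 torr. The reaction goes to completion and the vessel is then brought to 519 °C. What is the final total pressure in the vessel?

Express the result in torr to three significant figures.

11000 torr

At constant V, partial pressures at 790 K are proportional to moles, so apply stoichiometry directly to pressures.
P(H2O) required for 2120 torr of CH4 = (1/1) × 2120 = 2120 torr; available 4610 torr, so CH4 is limiting.
P(H2O) remaining = 4610 − (1/1) × 2120 = 2490 torr
P(gaseous products) = (1+3)/1 × 2120 = 8480 torr
P_total at 790 K = 2490 + 8480 = 10970 torr
Scaling to 519 °C: P = 10970 × 792.15/790 = 11000 torr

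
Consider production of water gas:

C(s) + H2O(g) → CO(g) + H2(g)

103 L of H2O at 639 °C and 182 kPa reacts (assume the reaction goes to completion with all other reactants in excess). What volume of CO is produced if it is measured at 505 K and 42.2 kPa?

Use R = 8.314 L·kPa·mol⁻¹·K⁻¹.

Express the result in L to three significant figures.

246 L

n(H2O) = PV/RT = (182 × 103) / (8.314 × 912.15) = 2.472 mol
n(CO) = (1/1) × 2.472 = 2.472 mol
V = nRT/P = 2.472 × 8.314 × 505 / 42.2 = 245.9 L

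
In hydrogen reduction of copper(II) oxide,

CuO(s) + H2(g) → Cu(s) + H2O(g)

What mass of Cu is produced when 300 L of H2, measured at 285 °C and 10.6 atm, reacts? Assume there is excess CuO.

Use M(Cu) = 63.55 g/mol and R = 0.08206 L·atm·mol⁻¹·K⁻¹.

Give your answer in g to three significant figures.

4410 g

n(H2) = PV/RT = (10.6 × 300) / (0.08206 × 558.15) = 69.43 mol
n(Cu) = (1/1) × 69.43 = 69.43 mol
m(Cu) = 69.43 × 63.55 = 4412 g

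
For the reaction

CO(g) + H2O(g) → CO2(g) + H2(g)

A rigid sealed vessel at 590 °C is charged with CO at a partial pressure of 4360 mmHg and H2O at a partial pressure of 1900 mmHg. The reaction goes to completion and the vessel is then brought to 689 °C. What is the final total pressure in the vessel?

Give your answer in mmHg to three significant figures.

At constant V, partial pressures at 590 °C are proportional to moles, so apply stoichiometry directly to pressures.
P(H2O) required for 4360 mmHg of CO = (1/1) × 4360 = 4360 mmHg; available 1900 mmHg, so H2O is limiting.
P(CO) remaining = 4360 − (1/1) × 1900 = 2460 mmHg
P(gaseous products) = (1+1)/1 × 1900 = 3800 mmHg
P_total at 590 °C = 2460 + 3800 = 6260 mmHg
Scaling to 689 °C: P = 6260 × 962.15/863.15 = 6978 mmHg

6980 mmHg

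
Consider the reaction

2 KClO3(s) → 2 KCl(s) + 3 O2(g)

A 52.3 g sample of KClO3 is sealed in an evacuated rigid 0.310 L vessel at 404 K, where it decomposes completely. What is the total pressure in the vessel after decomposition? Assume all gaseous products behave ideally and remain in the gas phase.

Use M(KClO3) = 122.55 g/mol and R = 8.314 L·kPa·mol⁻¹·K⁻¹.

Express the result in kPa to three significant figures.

6940 kPa

n(KClO3) = 52.3 / 122.55 = 0.4268 mol
n(gas produced) = (3/2) × 0.4268 = 0.6402 mol
P = nRT/V = 0.6402 × 8.314 × 404 / 0.310 = 6937 kPa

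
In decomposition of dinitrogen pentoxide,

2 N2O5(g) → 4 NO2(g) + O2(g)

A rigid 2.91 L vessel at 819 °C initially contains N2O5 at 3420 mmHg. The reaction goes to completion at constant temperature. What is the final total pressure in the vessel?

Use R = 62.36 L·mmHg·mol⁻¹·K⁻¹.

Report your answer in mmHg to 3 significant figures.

8550 mmHg

At constant T and V, P ∝ n(gas): 2 mol gas → 5 mol gas.
P_final = (5/2) × 3420 = 8550 mmHg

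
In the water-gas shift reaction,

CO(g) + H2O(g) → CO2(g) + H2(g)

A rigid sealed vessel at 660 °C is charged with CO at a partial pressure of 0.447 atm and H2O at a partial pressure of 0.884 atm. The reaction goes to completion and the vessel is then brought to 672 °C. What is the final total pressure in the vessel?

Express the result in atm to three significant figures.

1.35 atm

With V and T fixed, P_i ∝ n_i, so the mole ratios apply directly to partial pressures at 660 °C.
P(H2O) required for 0.447 atm of CO = (1/1) × 0.447 = 0.4470 atm; available 0.884 atm, so CO is limiting.
P(H2O) remaining = 0.884 − (1/1) × 0.447 = 0.4370 atm
P(gaseous products) = (1+1)/1 × 0.447 = 0.8940 atm
P_total at 660 °C = 0.4370 + 0.8940 = 1.331 atm
Scaling to 672 °C: P = 1.331 × 945.15/933.15 = 1.348 atm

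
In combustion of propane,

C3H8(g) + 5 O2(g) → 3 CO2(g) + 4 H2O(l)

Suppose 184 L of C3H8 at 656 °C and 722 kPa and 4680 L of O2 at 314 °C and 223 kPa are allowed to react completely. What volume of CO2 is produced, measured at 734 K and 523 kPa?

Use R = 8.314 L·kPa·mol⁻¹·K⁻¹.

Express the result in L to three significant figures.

602 L

n(C3H8) = PV/RT = (722 × 184) / (8.314 × 929.15) = 17.20 mol
n(O2) = PV/RT = (223 × 4680) / (8.314 × 587.15) = 213.8 mol
For 17.20 mol C3H8, stoichiometry requires (5/1) × 17.20 = 86.00 mol O2; 213.8 mol is available, so C3H8 is limiting.
n(CO2) = (3/1) × 17.20 = 51.60 mol
V(CO2) = nRT/P = 51.60 × 8.314 × 734 / 523 = 602.1 L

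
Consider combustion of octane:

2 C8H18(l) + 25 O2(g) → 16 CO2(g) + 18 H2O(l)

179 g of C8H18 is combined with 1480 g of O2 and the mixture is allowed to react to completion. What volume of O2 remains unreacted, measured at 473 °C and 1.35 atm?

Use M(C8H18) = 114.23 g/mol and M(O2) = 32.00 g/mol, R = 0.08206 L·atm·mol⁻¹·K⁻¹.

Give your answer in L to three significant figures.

n(C8H18) = 179 / 114.23 = 1.567 mol
n(O2) = 1480 / 32.00 = 46.25 mol
For 1.567 mol C8H18, stoichiometry requires (25/2) × 1.567 = 19.59 mol O2; 46.25 mol is available, so C8H18 is limiting.
n(O2) consumed = (25/2) × 1.567 = 19.59 mol; remaining = 46.25 − 19.59 = 26.66 mol
V(O2) = nRT/P = 26.66 × 0.08206 × 746.15 / 1.35 = 1209 L

1210 L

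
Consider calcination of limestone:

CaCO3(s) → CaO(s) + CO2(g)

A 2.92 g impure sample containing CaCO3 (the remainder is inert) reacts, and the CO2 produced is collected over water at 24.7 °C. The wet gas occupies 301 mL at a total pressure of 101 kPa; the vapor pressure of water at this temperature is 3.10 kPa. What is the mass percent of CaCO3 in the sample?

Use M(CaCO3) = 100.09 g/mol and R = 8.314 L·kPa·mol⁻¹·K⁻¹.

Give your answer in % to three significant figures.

P(CO2) = 101 − 3.10 = 97.90 kPa
n(CO2) = PV/RT = (97.90 × 0.3010) / (8.314 × 297.85) = 0.01190 mol
n(CaCO3) = (1/1) × 0.01190 = 0.01190 mol
m(CaCO3) = 0.01190 × 100.09 = 1.191 g
%CaCO3 = 1.191 / 2.92 × 100 = 40.79%

40.8 %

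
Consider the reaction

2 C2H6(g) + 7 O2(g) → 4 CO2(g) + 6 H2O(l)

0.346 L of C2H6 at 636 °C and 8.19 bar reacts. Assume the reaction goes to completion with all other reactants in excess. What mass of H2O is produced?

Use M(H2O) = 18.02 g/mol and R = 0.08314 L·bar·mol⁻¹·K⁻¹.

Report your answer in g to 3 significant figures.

2.03 g

n(C2H6) = PV/RT = (8.19 × 0.346) / (0.08314 × 909.15) = 0.03749 mol
n(H2O) = (6/2) × 0.03749 = 0.1125 mol
m(H2O) = 0.1125 × 18.02 = 2.027 g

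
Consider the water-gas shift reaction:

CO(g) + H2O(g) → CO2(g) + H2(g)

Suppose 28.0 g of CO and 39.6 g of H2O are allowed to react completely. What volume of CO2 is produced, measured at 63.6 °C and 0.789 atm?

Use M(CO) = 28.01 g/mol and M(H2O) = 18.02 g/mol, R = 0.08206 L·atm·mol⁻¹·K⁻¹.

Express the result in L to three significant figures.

35.0 L

n(CO) = 28.0 / 28.01 = 0.9996 mol
n(H2O) = 39.6 / 18.02 = 2.198 mol
For 0.9996 mol CO, stoichiometry requires (1/1) × 0.9996 = 0.9996 mol H2O; 2.198 mol is available, so CO is limiting.
n(CO2) = (1/1) × 0.9996 = 0.9996 mol
V(CO2) = nRT/P = 0.9996 × 0.08206 × 336.75 / 0.789 = 35.01 L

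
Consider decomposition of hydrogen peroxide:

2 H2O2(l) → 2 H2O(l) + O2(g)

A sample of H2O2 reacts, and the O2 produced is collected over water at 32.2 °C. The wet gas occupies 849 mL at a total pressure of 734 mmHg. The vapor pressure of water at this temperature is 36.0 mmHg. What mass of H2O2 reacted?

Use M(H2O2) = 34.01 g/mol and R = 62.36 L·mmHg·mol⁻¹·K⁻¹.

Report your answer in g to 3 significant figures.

2.12 g

P(O2) = 734 − 36.0 = 698.0 mmHg
n(O2) = PV/RT = (698.0 × 0.8490) / (62.36 × 305.35) = 0.03112 mol
n(H2O2) = (2/1) × 0.03112 = 0.06224 mol
m(H2O2) = 0.06224 × 34.01 = 2.117 g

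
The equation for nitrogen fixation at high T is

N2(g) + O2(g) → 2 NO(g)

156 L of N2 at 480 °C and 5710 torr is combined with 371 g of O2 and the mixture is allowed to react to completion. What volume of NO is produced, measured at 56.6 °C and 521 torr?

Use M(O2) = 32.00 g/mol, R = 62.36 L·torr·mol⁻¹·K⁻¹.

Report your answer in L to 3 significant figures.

n(N2) = PV/RT = (5710 × 156) / (62.36 × 753.15) = 18.97 mol
n(O2) = 371 / 32.00 = 11.59 mol
For 18.97 mol N2, stoichiometry requires (1/1) × 18.97 = 18.97 mol O2; 11.59 mol is available, so O2 is limiting.
n(NO) = (2/1) × 11.59 = 23.18 mol
V(NO) = nRT/P = 23.18 × 62.36 × 329.75 / 521 = 914.9 L

915 L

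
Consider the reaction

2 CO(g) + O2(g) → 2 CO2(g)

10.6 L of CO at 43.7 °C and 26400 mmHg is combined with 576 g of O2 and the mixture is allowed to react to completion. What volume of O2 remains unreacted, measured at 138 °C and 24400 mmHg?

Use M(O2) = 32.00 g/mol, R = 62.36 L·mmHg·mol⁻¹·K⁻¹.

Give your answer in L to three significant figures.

n(CO) = PV/RT = (26400 × 10.6) / (62.36 × 316.85) = 14.16 mol
n(O2) = 576 / 32.00 = 18.00 mol
For 14.16 mol CO, stoichiometry requires (1/2) × 14.16 = 7.080 mol O2; 18.00 mol is available, so CO is limiting.
n(O2) consumed = (1/2) × 14.16 = 7.080 mol; remaining = 18.00 − 7.080 = 10.92 mol
V(O2) = nRT/P = 10.92 × 62.36 × 411.15 / 24400 = 11.47 L

11.5 L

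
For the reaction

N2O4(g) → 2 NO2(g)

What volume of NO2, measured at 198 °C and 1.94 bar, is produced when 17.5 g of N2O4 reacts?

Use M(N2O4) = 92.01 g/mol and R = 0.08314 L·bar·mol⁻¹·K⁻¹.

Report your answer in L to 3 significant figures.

7.68 L

n(N2O4) = 17.50 / 92.01 = 0.1902 mol
n(NO2) = (2/1) × 0.1902 = 0.3804 mol
V = nRT/P = 0.3804 × 0.08314 × 471.15 / 1.94 = 7.681 L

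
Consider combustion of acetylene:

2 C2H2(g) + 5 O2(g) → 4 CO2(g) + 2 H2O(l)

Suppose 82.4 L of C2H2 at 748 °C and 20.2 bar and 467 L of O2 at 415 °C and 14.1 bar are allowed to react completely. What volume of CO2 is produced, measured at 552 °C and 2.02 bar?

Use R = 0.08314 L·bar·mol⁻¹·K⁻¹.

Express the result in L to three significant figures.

1330 L

n(C2H2) = PV/RT = (20.2 × 82.4) / (0.08314 × 1021.15) = 19.61 mol
n(O2) = PV/RT = (14.1 × 467) / (0.08314 × 688.15) = 115.1 mol
For 19.61 mol C2H2, stoichiometry requires (5/2) × 19.61 = 49.02 mol O2; 115.1 mol is available, so C2H2 is limiting.
n(CO2) = (4/2) × 19.61 = 39.22 mol
V(CO2) = nRT/P = 39.22 × 0.08314 × 825.15 / 2.02 = 1332 L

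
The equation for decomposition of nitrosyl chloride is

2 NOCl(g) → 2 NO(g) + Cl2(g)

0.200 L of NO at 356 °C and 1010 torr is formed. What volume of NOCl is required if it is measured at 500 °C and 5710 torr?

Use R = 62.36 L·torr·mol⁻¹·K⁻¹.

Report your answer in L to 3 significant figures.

0.0435 L

n(NO) = PV/RT = (1010 × 0.200) / (62.36 × 629.15) = 0.005149 mol
n(NOCl) = (2/2) × 0.005149 = 0.005149 mol
V = nRT/P = 0.005149 × 62.36 × 773.15 / 5710 = 0.04348 L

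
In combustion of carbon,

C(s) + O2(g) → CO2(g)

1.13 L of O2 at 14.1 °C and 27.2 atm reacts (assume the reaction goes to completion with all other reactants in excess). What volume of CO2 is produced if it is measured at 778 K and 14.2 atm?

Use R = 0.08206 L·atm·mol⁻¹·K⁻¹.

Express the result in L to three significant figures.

n(O2) = PV/RT = (27.2 × 1.13) / (0.08206 × 287.25) = 1.304 mol
n(CO2) = (1/1) × 1.304 = 1.304 mol
V = nRT/P = 1.304 × 0.08206 × 778 / 14.2 = 5.863 L

5.86 L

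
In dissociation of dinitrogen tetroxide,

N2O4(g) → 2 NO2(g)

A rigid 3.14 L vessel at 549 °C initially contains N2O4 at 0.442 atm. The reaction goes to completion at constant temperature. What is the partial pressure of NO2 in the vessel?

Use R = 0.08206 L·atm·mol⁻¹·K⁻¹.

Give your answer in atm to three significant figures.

0.884 atm

n(N2O4)₀ = PV/RT = (0.442 × 3.14) / (0.08206 × 822.15) = 0.02057 mol
n(NO2) = (2/1) × 0.02057 = 0.04114 mol
P(NO2) = nRT/V = 0.04114 × 0.08206 × 822.15 / 3.14 = 0.8839 atm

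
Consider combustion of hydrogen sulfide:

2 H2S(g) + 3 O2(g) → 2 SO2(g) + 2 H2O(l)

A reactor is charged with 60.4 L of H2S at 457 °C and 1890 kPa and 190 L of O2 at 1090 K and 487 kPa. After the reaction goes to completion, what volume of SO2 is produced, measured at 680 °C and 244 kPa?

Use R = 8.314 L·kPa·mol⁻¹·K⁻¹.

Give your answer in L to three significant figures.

n(H2S) = PV/RT = (1890 × 60.4) / (8.314 × 730.15) = 18.81 mol
n(O2) = PV/RT = (487 × 190) / (8.314 × 1090) = 10.21 mol
For 18.81 mol H2S, stoichiometry requires (3/2) × 18.81 = 28.21 mol O2; 10.21 mol is available, so O2 is limiting.
n(SO2) = (2/3) × 10.21 = 6.807 mol
V(SO2) = nRT/P = 6.807 × 8.314 × 953.15 / 244 = 221.1 L

221 L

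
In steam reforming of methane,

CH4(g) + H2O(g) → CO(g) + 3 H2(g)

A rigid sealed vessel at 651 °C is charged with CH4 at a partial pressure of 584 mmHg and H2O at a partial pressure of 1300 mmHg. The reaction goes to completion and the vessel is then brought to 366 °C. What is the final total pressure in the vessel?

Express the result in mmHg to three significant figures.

2110 mmHg

Because the vessel is rigid and T is held at 651 °C, work the stoichiometry in partial pressures (P_i = n_iRT/V).
P(H2O) required for 584 mmHg of CH4 = (1/1) × 584 = 584.0 mmHg; available 1300 mmHg, so CH4 is limiting.
P(H2O) remaining = 1300 − (1/1) × 584 = 716.0 mmHg
P(gaseous products) = (1+3)/1 × 584 = 2336 mmHg
P_total at 651 °C = 716.0 + 2336 = 3052 mmHg
Scaling to 366 °C: P = 3052 × 639.15/924.15 = 2111 mmHg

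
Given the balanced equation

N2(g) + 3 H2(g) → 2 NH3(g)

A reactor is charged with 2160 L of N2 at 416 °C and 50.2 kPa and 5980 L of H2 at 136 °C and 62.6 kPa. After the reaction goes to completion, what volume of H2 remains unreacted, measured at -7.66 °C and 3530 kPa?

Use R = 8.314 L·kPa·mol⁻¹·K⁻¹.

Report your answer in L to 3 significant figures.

n(N2) = PV/RT = (50.2 × 2160) / (8.314 × 689.15) = 18.92 mol
n(H2) = PV/RT = (62.6 × 5980) / (8.314 × 409.15) = 110.0 mol
For 18.92 mol N2, stoichiometry requires (3/1) × 18.92 = 56.76 mol H2; 110.0 mol is available, so N2 is limiting.
n(H2) consumed = (3/1) × 18.92 = 56.76 mol; remaining = 110.0 − 56.76 = 53.24 mol
V(H2) = nRT/P = 53.24 × 8.314 × 265.49 / 3530 = 33.29 L

33.3 L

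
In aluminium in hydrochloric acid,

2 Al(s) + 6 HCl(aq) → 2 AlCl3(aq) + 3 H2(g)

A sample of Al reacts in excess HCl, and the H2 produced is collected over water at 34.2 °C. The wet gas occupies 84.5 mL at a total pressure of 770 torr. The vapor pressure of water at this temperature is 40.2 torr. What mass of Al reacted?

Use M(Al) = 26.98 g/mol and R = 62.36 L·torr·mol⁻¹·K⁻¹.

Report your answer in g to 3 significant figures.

P(H2) = 770 − 40.2 = 729.8 torr
n(H2) = PV/RT = (729.8 × 0.08450) / (62.36 × 307.35) = 0.003218 mol
n(Al) = (2/3) × 0.003218 = 0.002145 mol
m(Al) = 0.002145 × 26.98 = 0.05787 g

0.0579 g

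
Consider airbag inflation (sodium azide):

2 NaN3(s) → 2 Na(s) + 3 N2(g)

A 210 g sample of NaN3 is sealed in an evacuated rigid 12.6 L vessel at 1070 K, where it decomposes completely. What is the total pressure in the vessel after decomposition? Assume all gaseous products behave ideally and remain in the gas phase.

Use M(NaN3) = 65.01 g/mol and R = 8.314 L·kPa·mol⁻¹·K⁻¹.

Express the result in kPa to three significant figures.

n(NaN3) = 210 / 65.01 = 3.230 mol
n(gas produced) = (3/2) × 3.230 = 4.845 mol
P = nRT/V = 4.845 × 8.314 × 1070 / 12.6 = 3421 kPa

3420 kPa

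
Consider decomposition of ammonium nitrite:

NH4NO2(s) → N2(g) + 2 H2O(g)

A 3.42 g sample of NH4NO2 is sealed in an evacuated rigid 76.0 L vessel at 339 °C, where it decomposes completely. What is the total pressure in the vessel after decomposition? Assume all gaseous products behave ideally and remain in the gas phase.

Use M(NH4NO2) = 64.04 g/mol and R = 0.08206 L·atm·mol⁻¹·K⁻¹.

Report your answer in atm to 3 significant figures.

0.106 atm

n(NH4NO2) = 3.42 / 64.04 = 0.05340 mol
n(gas produced) = (3/1) × 0.05340 = 0.1602 mol
P = nRT/V = 0.1602 × 0.08206 × 612.15 / 76.0 = 0.1059 atm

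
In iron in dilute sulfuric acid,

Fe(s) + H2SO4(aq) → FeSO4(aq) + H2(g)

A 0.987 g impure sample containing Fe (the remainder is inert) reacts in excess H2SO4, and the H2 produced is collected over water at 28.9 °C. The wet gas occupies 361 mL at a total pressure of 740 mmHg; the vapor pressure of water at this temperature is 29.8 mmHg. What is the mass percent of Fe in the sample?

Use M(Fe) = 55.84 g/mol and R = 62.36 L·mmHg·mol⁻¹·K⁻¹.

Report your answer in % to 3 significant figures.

77.0 %

P(H2) = 740 − 29.8 = 710.2 mmHg
n(H2) = PV/RT = (710.2 × 0.3610) / (62.36 × 302.05) = 0.01361 mol
n(Fe) = (1/1) × 0.01361 = 0.01361 mol
m(Fe) = 0.01361 × 55.84 = 0.7600 g
%Fe = 0.7600 / 0.987 × 100 = 77.00%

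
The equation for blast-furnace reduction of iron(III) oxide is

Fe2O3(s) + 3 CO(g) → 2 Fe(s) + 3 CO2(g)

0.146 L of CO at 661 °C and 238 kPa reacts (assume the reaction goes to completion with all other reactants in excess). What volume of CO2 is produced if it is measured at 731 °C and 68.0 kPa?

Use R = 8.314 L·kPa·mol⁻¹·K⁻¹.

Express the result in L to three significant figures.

0.549 L

n(CO) = PV/RT = (238 × 0.146) / (8.314 × 934.15) = 0.004474 mol
n(CO2) = (3/3) × 0.004474 = 0.004474 mol
V = nRT/P = 0.004474 × 8.314 × 1004.15 / 68.0 = 0.5493 L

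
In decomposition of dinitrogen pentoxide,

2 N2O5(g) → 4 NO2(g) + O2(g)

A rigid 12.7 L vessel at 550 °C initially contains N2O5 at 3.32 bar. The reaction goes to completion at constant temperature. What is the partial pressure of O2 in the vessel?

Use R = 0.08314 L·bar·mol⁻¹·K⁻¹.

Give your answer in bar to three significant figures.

n(N2O5)₀ = PV/RT = (3.32 × 12.7) / (0.08314 × 823.15) = 0.6161 mol
n(O2) = (1/2) × 0.6161 = 0.3080 mol
P(O2) = nRT/V = 0.3080 × 0.08314 × 823.15 / 12.7 = 1.660 bar

1.66 bar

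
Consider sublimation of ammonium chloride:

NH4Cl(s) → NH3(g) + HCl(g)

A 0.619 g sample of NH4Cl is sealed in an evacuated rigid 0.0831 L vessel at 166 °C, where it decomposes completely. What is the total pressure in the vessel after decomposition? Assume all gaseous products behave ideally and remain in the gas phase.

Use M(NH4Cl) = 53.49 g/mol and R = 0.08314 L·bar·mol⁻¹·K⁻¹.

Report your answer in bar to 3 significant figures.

10.2 bar

n(NH4Cl) = 0.619 / 53.49 = 0.01157 mol
n(gas produced) = (2/1) × 0.01157 = 0.02314 mol
P = nRT/V = 0.02314 × 0.08314 × 439.15 / 0.0831 = 10.17 bar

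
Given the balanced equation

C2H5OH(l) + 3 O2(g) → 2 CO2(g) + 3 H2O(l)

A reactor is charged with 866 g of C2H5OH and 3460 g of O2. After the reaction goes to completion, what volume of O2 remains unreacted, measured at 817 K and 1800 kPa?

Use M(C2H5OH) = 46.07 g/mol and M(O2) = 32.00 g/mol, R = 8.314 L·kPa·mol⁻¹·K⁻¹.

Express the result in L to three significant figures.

n(C2H5OH) = 866 / 46.07 = 18.80 mol
n(O2) = 3460 / 32.00 = 108.1 mol
For 18.80 mol C2H5OH, stoichiometry requires (3/1) × 18.80 = 56.40 mol O2; 108.1 mol is available, so C2H5OH is limiting.
n(O2) consumed = (3/1) × 18.80 = 56.40 mol; remaining = 108.1 − 56.40 = 51.70 mol
V(O2) = nRT/P = 51.70 × 8.314 × 817 / 1800 = 195.1 L

195 L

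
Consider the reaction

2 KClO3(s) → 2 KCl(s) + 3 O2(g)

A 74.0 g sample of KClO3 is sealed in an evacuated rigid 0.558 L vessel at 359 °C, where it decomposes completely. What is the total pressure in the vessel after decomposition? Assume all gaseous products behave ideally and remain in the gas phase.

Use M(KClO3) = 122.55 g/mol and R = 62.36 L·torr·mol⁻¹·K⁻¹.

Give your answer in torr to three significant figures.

64000 torr

n(KClO3) = 74.0 / 122.55 = 0.6038 mol
n(gas produced) = (3/2) × 0.6038 = 0.9057 mol
P = nRT/V = 0.9057 × 62.36 × 632.15 / 0.558 = 63980 torr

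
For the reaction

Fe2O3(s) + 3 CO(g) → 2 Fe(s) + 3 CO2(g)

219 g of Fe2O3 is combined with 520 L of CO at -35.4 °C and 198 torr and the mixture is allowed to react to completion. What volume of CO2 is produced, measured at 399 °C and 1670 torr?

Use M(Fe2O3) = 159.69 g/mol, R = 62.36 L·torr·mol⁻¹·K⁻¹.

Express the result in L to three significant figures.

103 L

n(Fe2O3) = 219 / 159.69 = 1.371 mol
n(CO) = PV/RT = (198 × 520) / (62.36 × 237.75) = 6.945 mol
For 1.371 mol Fe2O3, stoichiometry requires (3/1) × 1.371 = 4.113 mol CO; 6.945 mol is available, so Fe2O3 is limiting.
n(CO2) = (3/1) × 1.371 = 4.113 mol
V(CO2) = nRT/P = 4.113 × 62.36 × 672.15 / 1670 = 103.2 L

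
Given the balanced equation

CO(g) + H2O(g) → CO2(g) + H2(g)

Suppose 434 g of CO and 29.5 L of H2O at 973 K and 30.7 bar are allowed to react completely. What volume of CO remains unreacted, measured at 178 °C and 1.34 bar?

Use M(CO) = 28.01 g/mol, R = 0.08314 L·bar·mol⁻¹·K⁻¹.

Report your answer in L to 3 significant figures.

n(CO) = 434 / 28.01 = 15.49 mol
n(H2O) = PV/RT = (30.7 × 29.5) / (0.08314 × 973) = 11.20 mol
For 15.49 mol CO, stoichiometry requires (1/1) × 15.49 = 15.49 mol H2O; 11.20 mol is available, so H2O is limiting.
n(CO) consumed = (1/1) × 11.20 = 11.20 mol; remaining = 15.49 − 11.20 = 4.290 mol
V(CO) = nRT/P = 4.290 × 0.08314 × 451.15 / 1.34 = 120.1 L

120 L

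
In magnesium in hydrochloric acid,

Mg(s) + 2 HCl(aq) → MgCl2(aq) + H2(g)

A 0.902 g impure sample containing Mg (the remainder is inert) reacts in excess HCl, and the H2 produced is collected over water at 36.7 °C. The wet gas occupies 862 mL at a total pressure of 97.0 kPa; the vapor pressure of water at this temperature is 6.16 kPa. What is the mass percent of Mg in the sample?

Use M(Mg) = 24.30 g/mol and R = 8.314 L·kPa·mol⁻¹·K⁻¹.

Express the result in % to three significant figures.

81.9 %

P(H2) = 97.0 − 6.16 = 90.84 kPa
n(H2) = PV/RT = (90.84 × 0.8620) / (8.314 × 309.85) = 0.03040 mol
n(Mg) = (1/1) × 0.03040 = 0.03040 mol
m(Mg) = 0.03040 × 24.30 = 0.7387 g
%Mg = 0.7387 / 0.902 × 100 = 81.90%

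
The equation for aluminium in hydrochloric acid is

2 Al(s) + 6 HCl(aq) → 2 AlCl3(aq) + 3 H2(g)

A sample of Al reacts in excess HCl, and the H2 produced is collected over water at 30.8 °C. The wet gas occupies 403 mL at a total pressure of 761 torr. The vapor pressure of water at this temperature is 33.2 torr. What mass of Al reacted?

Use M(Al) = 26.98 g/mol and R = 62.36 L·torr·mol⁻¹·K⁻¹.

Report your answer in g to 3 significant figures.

P(H2) = 761 − 33.2 = 727.8 torr
n(H2) = PV/RT = (727.8 × 0.4030) / (62.36 × 303.95) = 0.01547 mol
n(Al) = (2/3) × 0.01547 = 0.01031 mol
m(Al) = 0.01031 × 26.98 = 0.2782 g

0.278 g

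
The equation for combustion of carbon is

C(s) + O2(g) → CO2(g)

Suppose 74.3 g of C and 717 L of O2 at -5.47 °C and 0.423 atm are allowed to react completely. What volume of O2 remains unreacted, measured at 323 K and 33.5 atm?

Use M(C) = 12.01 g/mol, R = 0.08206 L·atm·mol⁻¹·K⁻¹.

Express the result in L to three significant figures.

n(C) = 74.3 / 12.01 = 6.187 mol
n(O2) = PV/RT = (0.423 × 717) / (0.08206 × 267.68) = 13.81 mol
For 6.187 mol C, stoichiometry requires (1/1) × 6.187 = 6.187 mol O2; 13.81 mol is available, so C is limiting.
n(O2) consumed = (1/1) × 6.187 = 6.187 mol; remaining = 13.81 − 6.187 = 7.623 mol
V(O2) = nRT/P = 7.623 × 0.08206 × 323 / 33.5 = 6.031 L

6.03 L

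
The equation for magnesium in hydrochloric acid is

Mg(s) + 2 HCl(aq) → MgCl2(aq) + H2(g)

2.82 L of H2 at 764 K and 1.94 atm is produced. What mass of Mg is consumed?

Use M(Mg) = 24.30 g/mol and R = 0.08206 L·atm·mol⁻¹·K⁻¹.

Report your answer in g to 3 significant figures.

n(H2) = PV/RT = (1.94 × 2.82) / (0.08206 × 764) = 0.08726 mol
n(Mg) = (1/1) × 0.08726 = 0.08726 mol
m(Mg) = 0.08726 × 24.30 = 2.120 g

2.12 g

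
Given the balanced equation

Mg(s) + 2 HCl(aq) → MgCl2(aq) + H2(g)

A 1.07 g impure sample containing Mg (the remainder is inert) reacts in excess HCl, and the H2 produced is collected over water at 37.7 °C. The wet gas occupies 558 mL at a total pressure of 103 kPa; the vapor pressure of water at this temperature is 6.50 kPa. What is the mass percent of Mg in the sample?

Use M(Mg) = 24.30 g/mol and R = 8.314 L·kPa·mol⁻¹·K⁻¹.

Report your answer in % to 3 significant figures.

P(H2) = 103 − 6.50 = 96.50 kPa
n(H2) = PV/RT = (96.50 × 0.5580) / (8.314 × 310.85) = 0.02084 mol
n(Mg) = (1/1) × 0.02084 = 0.02084 mol
m(Mg) = 0.02084 × 24.30 = 0.5064 g
%Mg = 0.5064 / 1.07 × 100 = 47.33%

47.3 %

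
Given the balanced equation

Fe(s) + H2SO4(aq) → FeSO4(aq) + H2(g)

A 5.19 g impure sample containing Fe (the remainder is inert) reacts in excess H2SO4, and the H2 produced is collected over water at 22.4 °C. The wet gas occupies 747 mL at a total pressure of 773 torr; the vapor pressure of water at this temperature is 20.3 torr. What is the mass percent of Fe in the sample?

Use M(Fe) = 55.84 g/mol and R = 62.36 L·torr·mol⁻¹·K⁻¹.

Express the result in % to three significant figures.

32.8 %

P(H2) = 773 − 20.3 = 752.7 torr
n(H2) = PV/RT = (752.7 × 0.7470) / (62.36 × 295.55) = 0.03051 mol
n(Fe) = (1/1) × 0.03051 = 0.03051 mol
m(Fe) = 0.03051 × 55.84 = 1.704 g
%Fe = 1.704 / 5.19 × 100 = 32.83%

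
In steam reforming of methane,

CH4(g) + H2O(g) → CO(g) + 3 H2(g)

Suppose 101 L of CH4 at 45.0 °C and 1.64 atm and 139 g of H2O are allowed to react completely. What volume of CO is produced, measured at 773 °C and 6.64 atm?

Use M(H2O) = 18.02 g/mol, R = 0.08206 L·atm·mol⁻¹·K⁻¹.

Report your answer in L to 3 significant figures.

n(CH4) = PV/RT = (1.64 × 101) / (0.08206 × 318.15) = 6.345 mol
n(H2O) = 139 / 18.02 = 7.714 mol
For 6.345 mol CH4, stoichiometry requires (1/1) × 6.345 = 6.345 mol H2O; 7.714 mol is available, so CH4 is limiting.
n(CO) = (1/1) × 6.345 = 6.345 mol
V(CO) = nRT/P = 6.345 × 0.08206 × 1046.15 / 6.64 = 82.03 L

82.0 L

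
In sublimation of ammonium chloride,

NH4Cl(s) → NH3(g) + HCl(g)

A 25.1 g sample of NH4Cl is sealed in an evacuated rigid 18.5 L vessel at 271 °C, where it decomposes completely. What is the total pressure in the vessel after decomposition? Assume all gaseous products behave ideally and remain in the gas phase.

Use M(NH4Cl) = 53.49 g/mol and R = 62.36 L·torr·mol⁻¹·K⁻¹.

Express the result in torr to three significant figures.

n(NH4Cl) = 25.1 / 53.49 = 0.4692 mol
n(gas produced) = (2/1) × 0.4692 = 0.9384 mol
P = nRT/V = 0.9384 × 62.36 × 544.15 / 18.5 = 1721 torr

1720 torr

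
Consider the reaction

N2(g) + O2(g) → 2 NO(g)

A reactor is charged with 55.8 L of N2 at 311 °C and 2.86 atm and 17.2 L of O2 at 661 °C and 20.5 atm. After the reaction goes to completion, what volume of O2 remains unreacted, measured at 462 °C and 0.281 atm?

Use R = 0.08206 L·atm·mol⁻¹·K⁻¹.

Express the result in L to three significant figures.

n(N2) = PV/RT = (2.86 × 55.8) / (0.08206 × 584.15) = 3.329 mol
n(O2) = PV/RT = (20.5 × 17.2) / (0.08206 × 934.15) = 4.600 mol
For 3.329 mol N2, stoichiometry requires (1/1) × 3.329 = 3.329 mol O2; 4.600 mol is available, so N2 is limiting.
n(O2) consumed = (1/1) × 3.329 = 3.329 mol; remaining = 4.600 − 3.329 = 1.271 mol
V(O2) = nRT/P = 1.271 × 0.08206 × 735.15 / 0.281 = 272.9 L

273 L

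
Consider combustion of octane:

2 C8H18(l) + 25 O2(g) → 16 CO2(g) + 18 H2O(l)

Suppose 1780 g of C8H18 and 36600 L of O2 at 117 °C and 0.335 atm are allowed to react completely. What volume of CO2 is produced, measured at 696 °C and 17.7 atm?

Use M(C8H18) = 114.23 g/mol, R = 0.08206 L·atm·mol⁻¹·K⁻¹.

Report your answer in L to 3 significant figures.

560 L

n(C8H18) = 1780 / 114.23 = 15.58 mol
n(O2) = PV/RT = (0.335 × 36600) / (0.08206 × 390.15) = 383.0 mol
For 15.58 mol C8H18, stoichiometry requires (25/2) × 15.58 = 194.8 mol O2; 383.0 mol is available, so C8H18 is limiting.
n(CO2) = (16/2) × 15.58 = 124.6 mol
V(CO2) = nRT/P = 124.6 × 0.08206 × 969.15 / 17.7 = 559.8 L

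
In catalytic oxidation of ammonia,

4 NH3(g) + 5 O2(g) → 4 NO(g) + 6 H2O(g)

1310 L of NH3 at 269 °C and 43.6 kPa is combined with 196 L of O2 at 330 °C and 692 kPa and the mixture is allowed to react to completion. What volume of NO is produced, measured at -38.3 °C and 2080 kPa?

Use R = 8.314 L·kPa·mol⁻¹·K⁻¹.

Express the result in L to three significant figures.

n(NH3) = PV/RT = (43.6 × 1310) / (8.314 × 542.15) = 12.67 mol
n(O2) = PV/RT = (692 × 196) / (8.314 × 603.15) = 27.05 mol
For 12.67 mol NH3, stoichiometry requires (5/4) × 12.67 = 15.84 mol O2; 27.05 mol is available, so NH3 is limiting.
n(NO) = (4/4) × 12.67 = 12.67 mol
V(NO) = nRT/P = 12.67 × 8.314 × 234.85 / 2080 = 11.89 L

11.9 L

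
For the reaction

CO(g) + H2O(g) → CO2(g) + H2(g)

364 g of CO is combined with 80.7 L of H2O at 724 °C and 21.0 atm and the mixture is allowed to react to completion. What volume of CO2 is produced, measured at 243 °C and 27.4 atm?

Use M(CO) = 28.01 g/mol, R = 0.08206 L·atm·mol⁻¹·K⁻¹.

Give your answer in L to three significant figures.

20.1 L

n(CO) = 364 / 28.01 = 13.00 mol
n(H2O) = PV/RT = (21.0 × 80.7) / (0.08206 × 997.15) = 20.71 mol
For 13.00 mol CO, stoichiometry requires (1/1) × 13.00 = 13.00 mol H2O; 20.71 mol is available, so CO is limiting.
n(CO2) = (1/1) × 13.00 = 13.00 mol
V(CO2) = nRT/P = 13.00 × 0.08206 × 516.15 / 27.4 = 20.10 L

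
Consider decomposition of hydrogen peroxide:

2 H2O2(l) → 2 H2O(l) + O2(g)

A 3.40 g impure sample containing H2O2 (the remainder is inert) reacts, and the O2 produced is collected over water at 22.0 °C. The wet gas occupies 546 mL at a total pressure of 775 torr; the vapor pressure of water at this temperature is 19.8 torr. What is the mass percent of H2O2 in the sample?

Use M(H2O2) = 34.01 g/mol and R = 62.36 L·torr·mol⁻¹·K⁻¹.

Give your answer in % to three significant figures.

44.8 %

P(O2) = 775 − 19.8 = 755.2 torr
n(O2) = PV/RT = (755.2 × 0.5460) / (62.36 × 295.15) = 0.02240 mol
n(H2O2) = (2/1) × 0.02240 = 0.04480 mol
m(H2O2) = 0.04480 × 34.01 = 1.524 g
%H2O2 = 1.524 / 3.40 × 100 = 44.82%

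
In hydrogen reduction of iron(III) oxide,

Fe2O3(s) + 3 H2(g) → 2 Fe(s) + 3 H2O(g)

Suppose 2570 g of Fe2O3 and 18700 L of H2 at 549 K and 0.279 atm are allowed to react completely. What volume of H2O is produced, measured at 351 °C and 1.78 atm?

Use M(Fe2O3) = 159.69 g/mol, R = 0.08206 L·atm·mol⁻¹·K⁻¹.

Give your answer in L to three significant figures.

1390 L

n(Fe2O3) = 2570 / 159.69 = 16.09 mol
n(H2) = PV/RT = (0.279 × 18700) / (0.08206 × 549) = 115.8 mol
For 16.09 mol Fe2O3, stoichiometry requires (3/1) × 16.09 = 48.27 mol H2; 115.8 mol is available, so Fe2O3 is limiting.
n(H2O) = (3/1) × 16.09 = 48.27 mol
V(H2O) = nRT/P = 48.27 × 0.08206 × 624.15 / 1.78 = 1389 L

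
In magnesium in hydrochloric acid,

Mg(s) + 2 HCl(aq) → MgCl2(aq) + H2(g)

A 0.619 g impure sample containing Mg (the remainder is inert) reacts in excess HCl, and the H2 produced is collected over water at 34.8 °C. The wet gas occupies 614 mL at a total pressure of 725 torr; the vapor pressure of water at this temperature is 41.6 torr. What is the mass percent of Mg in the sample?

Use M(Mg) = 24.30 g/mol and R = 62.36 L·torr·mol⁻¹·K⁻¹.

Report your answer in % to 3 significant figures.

P(H2) = 725 − 41.6 = 683.4 torr
n(H2) = PV/RT = (683.4 × 0.6140) / (62.36 × 307.95) = 0.02185 mol
n(Mg) = (1/1) × 0.02185 = 0.02185 mol
m(Mg) = 0.02185 × 24.30 = 0.5310 g
%Mg = 0.5310 / 0.619 × 100 = 85.78%

85.8 %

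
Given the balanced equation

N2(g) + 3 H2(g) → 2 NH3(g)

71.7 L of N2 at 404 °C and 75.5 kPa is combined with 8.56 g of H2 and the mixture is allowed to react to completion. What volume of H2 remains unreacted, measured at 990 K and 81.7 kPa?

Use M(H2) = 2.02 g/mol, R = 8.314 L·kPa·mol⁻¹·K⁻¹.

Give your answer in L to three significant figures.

n(N2) = PV/RT = (75.5 × 71.7) / (8.314 × 677.15) = 0.9615 mol
n(H2) = 8.56 / 2.02 = 4.238 mol
For 0.9615 mol N2, stoichiometry requires (3/1) × 0.9615 = 2.885 mol H2; 4.238 mol is available, so N2 is limiting.
n(H2) consumed = (3/1) × 0.9615 = 2.885 mol; remaining = 4.238 − 2.885 = 1.353 mol
V(H2) = nRT/P = 1.353 × 8.314 × 990 / 81.7 = 136.3 L

136 L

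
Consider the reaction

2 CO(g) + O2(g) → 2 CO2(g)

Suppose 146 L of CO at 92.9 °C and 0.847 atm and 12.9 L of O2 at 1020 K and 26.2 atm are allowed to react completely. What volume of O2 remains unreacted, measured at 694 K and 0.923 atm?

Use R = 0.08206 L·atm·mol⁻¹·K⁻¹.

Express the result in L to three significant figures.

n(CO) = PV/RT = (0.847 × 146) / (0.08206 × 366.05) = 4.117 mol
n(O2) = PV/RT = (26.2 × 12.9) / (0.08206 × 1020) = 4.038 mol
For 4.117 mol CO, stoichiometry requires (1/2) × 4.117 = 2.058 mol O2; 4.038 mol is available, so CO is limiting.
n(O2) consumed = (1/2) × 4.117 = 2.058 mol; remaining = 4.038 − 2.058 = 1.980 mol
V(O2) = nRT/P = 1.980 × 0.08206 × 694 / 0.923 = 122.2 L

122 L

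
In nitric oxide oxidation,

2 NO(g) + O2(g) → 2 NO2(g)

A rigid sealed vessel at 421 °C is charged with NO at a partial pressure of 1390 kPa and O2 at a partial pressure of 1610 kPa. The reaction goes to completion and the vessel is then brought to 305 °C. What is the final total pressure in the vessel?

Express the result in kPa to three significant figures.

At constant V, partial pressures at 421 °C are proportional to moles, so apply stoichiometry directly to pressures.
P(O2) required for 1390 kPa of NO = (1/2) × 1390 = 695.0 kPa; available 1610 kPa, so NO is limiting.
P(O2) remaining = 1610 − (1/2) × 1390 = 915.0 kPa
P(gaseous products) = (2)/2 × 1390 = 1390 kPa
P_total at 421 °C = 915.0 + 1390 = 2305 kPa
Scaling to 305 °C: P = 2305 × 578.15/694.15 = 1920 kPa

1920 kPa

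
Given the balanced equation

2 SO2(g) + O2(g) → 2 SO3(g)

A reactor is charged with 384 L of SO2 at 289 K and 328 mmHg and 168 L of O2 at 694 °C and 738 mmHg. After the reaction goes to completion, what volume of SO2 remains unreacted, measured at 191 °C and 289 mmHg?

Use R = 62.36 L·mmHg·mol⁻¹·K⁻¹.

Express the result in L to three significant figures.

288 L

n(SO2) = PV/RT = (328 × 384) / (62.36 × 289) = 6.989 mol
n(O2) = PV/RT = (738 × 168) / (62.36 × 967.15) = 2.056 mol
For 6.989 mol SO2, stoichiometry requires (1/2) × 6.989 = 3.494 mol O2; 2.056 mol is available, so O2 is limiting.
n(SO2) consumed = (2/1) × 2.056 = 4.112 mol; remaining = 6.989 − 4.112 = 2.877 mol
V(SO2) = nRT/P = 2.877 × 62.36 × 464.15 / 289 = 288.1 L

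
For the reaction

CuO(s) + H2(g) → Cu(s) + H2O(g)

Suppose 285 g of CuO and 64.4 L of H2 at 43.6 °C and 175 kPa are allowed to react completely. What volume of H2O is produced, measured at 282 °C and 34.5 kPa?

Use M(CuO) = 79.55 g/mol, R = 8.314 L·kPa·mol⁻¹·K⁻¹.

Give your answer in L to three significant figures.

n(CuO) = 285 / 79.55 = 3.583 mol
n(H2) = PV/RT = (175 × 64.4) / (8.314 × 316.75) = 4.280 mol
For 3.583 mol CuO, stoichiometry requires (1/1) × 3.583 = 3.583 mol H2; 4.280 mol is available, so CuO is limiting.
n(H2O) = (1/1) × 3.583 = 3.583 mol
V(H2O) = nRT/P = 3.583 × 8.314 × 555.15 / 34.5 = 479.3 L

479 L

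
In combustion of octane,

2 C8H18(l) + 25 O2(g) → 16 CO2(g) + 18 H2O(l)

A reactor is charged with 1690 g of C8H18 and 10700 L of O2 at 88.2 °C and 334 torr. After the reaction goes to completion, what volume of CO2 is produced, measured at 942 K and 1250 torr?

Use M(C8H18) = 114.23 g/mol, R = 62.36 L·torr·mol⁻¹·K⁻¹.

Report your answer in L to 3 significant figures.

n(C8H18) = 1690 / 114.23 = 14.79 mol
n(O2) = PV/RT = (334 × 10700) / (62.36 × 361.35) = 158.6 mol
For 14.79 mol C8H18, stoichiometry requires (25/2) × 14.79 = 184.9 mol O2; 158.6 mol is available, so O2 is limiting.
n(CO2) = (16/25) × 158.6 = 101.5 mol
V(CO2) = nRT/P = 101.5 × 62.36 × 942 / 1250 = 4770 L

4770 L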